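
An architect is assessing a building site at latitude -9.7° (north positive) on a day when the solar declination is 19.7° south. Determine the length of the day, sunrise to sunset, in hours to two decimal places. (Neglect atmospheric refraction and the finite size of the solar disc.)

cos H_s = −tan(-9.7°) · tan(-19.7°) = -0.0612, so H_s = arccos(-0.0612) = 93.51°.
Day length = 2 H_s / 15° h⁻¹ = 187.02° / 15 = 12.468 h.

12.47 hours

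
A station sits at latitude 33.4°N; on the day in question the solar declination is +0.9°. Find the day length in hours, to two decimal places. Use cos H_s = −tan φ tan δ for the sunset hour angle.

−tan φ tan δ = −(0.6594)(0.0157) = -0.0104; H_s = arccos(-0.0104) = 90.60°.
Day length = 2 H_s / 15° h⁻¹ = 181.20° / 15 = 12.080 h.

12.08 hours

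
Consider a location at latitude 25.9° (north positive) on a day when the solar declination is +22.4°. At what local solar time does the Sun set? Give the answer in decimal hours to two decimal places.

cos H_s = −tan(25.9°) · tan(22.4°) = -0.2001, so H_s = arccos(-0.2001) = 101.54°.
Sunset is at 12 + H_s/15 = 12 + 6.769 = 18.769 h local solar time.

18.77 h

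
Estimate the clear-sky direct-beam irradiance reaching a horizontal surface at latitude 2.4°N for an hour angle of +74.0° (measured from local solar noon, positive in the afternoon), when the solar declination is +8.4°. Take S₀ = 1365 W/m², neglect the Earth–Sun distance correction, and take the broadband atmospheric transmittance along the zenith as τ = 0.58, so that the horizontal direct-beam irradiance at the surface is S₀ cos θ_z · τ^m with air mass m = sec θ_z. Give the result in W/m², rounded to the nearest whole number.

54 W/m²

With φ = 2.4°, δ = 8.4°, H = 74.00°: sin φ sin δ = 0.0061, cos φ cos δ cos H = 0.2724, so cos θ_z = 0.2785.
Air mass m = 1/cos θ_z = 1/0.2785 = 3.591; τ^m = 0.58^3.591 = 0.1414.
Surface direct beam = 1365 × 0.2785 × 0.1414 = 53.75 W/m².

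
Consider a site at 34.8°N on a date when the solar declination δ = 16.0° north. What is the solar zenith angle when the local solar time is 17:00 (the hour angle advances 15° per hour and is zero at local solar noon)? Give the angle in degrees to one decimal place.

68.8°

Hour angle H = 15° × (17 − 12) = 75.00°.
cos θ_z = sin φ sin δ + cos φ cos δ cos H = (0.5707)(0.2756) + (0.8211)(0.9613)(0.2588) = 0.3616.
θ_z = arccos(0.3616) = 68.80°.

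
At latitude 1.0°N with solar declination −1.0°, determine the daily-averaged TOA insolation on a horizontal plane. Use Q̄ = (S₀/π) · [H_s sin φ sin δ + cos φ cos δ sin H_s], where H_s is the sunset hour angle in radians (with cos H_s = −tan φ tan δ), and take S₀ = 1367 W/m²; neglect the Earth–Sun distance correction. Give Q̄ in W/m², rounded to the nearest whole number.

435 W/m²

−tan φ tan δ = −(0.0175)(-0.0175) = 0.0003; H_s = arccos(0.0003) = 89.98°. In radians, H_s = 1.5704.
H_s sin φ sin δ = 1.5704 × 0.0175 × -0.0175 = -0.0005.
cos φ cos δ sin H_s = 0.9998 × 0.9998 × 1.0000 = 0.9996.
Q̄ = (1367/π) × (-0.0005 + 0.9996) = 435.13 × 0.9991 = 434.74 W/m².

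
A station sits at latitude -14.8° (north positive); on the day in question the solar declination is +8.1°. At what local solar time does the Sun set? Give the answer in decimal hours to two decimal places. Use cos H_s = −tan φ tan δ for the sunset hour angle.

−tan φ tan δ = −(-0.2642)(0.1423) = 0.0376; H_s = arccos(0.0376) = 87.85°.
Sunset is at 12 + H_s/15 = 12 + 5.857 = 17.857 h local solar time.

17.86 h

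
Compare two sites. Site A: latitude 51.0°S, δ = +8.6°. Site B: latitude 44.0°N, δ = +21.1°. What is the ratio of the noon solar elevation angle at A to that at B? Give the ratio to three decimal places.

A: 90° − |-51.0 − (8.6)| = 30.40°.
B: 90° − |44.0 − (21.1)| = 67.10°.
Ratio A/B = 30.4000 / 67.1000 = 0.4531.

0.453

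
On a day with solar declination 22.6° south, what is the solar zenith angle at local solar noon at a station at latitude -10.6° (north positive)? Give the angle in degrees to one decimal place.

12.0°

At local solar noon the hour angle is zero, so the zenith angle is |φ − δ| = |-10.6° − (-22.6°)| = 12.0°.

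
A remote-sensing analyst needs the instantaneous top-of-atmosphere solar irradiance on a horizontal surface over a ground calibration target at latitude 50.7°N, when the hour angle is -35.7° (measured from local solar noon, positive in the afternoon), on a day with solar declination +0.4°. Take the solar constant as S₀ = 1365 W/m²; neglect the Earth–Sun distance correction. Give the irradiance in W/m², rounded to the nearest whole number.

709 W/m²

cos θ_z = sin(50.7°) sin(0.4°) + cos(50.7°) cos(0.4°) cos(-35.70°) = 0.0054 + 0.5143 = 0.5197.
Top-of-atmosphere irradiance = S₀ cos θ_z = 1365 × 0.5197 = 709.39 W/m².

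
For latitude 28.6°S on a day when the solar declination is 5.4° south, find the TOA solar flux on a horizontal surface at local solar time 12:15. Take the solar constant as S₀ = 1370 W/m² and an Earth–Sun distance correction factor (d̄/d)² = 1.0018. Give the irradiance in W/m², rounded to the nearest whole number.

Hour angle H = 15° × (12.25 − 12) = 3.75°.
With φ = -28.6°, δ = -5.4°, H = 3.75°: sin φ sin δ = 0.0450, cos φ cos δ cos H = 0.8722, so cos θ_z = 0.9172.
Top-of-atmosphere irradiance = S₀ (d̄/d)² cos θ_z = 1370 × 1.0018 × 0.9172 = 1258.83 W/m².

1259 W/m²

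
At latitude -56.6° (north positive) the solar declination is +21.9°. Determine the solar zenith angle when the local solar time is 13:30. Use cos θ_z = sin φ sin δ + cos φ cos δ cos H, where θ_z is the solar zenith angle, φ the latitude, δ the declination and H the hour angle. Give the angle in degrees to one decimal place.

80.8°

Hour angle H = 15° × (13.5 − 12) = 22.50°.
With φ = -56.6°, δ = 21.9°, H = 22.50°: sin φ sin δ = -0.3114, cos φ cos δ cos H = 0.4719, so cos θ_z = 0.1605.
θ_z = arccos(0.1605) = 80.76°.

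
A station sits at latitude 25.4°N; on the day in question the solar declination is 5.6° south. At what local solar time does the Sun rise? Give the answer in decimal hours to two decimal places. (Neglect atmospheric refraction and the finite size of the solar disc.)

6.18 h

−tan φ tan δ = −(0.4748)(-0.0981) = 0.0466; H_s = arccos(0.0466) = 87.33°.
Sunrise is at 12 − H_s/15 = 12 − 5.822 = 6.178 h local solar time.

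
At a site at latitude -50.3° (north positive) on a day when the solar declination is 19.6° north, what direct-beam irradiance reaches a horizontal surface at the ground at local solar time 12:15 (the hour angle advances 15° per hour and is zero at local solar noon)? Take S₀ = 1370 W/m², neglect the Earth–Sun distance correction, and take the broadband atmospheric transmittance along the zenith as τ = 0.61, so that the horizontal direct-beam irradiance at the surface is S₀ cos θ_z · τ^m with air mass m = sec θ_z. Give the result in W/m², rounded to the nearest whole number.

Hour angle H = 15° × (12.25 − 12) = 3.75°.
With φ = -50.3°, δ = 19.6°, H = 3.75°: sin φ sin δ = -0.2581, cos φ cos δ cos H = 0.6005, so cos θ_z = 0.3424.
Air mass m = 1/cos θ_z = 1/0.3424 = 2.921; τ^m = 0.61^2.921 = 0.2360.
Surface direct beam = 1370 × 0.3424 × 0.2360 = 110.70 W/m².

111 W/m²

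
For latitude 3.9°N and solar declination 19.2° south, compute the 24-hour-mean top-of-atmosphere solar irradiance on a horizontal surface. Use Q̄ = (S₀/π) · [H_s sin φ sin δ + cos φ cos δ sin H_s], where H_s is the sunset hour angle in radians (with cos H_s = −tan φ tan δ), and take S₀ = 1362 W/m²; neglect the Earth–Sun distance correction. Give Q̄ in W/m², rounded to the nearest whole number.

393 W/m²

The sunset hour angle satisfies cos H_s = −tan φ tan δ = 0.0237, giving H_s = 88.64°. In radians, H_s = 1.5471.
H_s sin φ sin δ = 1.5471 × 0.0680 × -0.3289 = -0.0346.
cos φ cos δ sin H_s = 0.9977 × 0.9444 × 0.9997 = 0.9419.
Q̄ = (1362/π) × (-0.0346 + 0.9419) = 433.54 × 0.9073 = 393.35 W/m².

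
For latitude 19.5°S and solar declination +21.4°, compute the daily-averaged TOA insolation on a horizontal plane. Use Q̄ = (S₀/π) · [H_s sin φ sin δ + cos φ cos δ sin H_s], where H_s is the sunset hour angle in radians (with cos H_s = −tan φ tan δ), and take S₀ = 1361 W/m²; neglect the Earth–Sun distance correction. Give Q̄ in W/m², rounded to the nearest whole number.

301 W/m²

cos H_s = −tan(-19.5°) · tan(21.4°) = 0.1388, so H_s = arccos(0.1388) = 82.02°. In radians, H_s = 1.4315.
H_s sin φ sin δ = 1.4315 × -0.3338 × 0.3649 = -0.1744.
cos φ cos δ sin H_s = 0.9426 × 0.9311 × 0.9903 = 0.8691.
Q̄ = (1361/π) × (-0.1744 + 0.8691) = 433.22 × 0.6947 = 300.96 W/m².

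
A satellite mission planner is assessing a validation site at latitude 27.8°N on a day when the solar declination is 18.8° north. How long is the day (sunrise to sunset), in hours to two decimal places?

13.38 hours

cos H_s = −tan(27.8°) · tan(18.8°) = -0.1795, so H_s = arccos(-0.1795) = 100.34°.
Day length = 2 H_s / 15° h⁻¹ = 200.68° / 15 = 13.379 h.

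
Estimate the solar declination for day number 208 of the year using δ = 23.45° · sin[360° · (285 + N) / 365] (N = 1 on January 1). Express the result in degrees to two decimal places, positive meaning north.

360 × (285 + 208) / 365 = 486.247°; sin(486.247°) = 0.8065.
δ = 23.45 × 0.8065 = 18.912° ≈ +18.91°.

+18.91°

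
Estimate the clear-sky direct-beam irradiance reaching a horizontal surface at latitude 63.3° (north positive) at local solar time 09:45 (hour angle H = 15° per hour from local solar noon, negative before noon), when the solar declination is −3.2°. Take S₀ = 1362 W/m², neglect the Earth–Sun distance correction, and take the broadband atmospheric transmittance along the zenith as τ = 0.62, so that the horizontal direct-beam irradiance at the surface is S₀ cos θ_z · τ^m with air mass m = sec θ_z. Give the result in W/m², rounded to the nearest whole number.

Hour angle H = 15° × (9.75 − 12) = -33.75°.
With φ = 63.3°, δ = -3.2°, H = -33.75°: sin φ sin δ = -0.0499, cos φ cos δ cos H = 0.3730, so cos θ_z = 0.3231.
Air mass m = 1/cos θ_z = 1/0.3231 = 3.095; τ^m = 0.62^3.095 = 0.2277.
Surface direct beam = 1362 × 0.3231 × 0.2277 = 100.20 W/m².

100 W/m²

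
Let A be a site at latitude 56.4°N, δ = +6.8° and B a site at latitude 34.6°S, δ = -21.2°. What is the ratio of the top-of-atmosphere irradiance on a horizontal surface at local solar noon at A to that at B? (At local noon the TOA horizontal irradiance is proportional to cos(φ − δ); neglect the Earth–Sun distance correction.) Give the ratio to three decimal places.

A: cos θ_z = cos(56.4° − (6.8°)) = 0.6481.
B: cos θ_z = cos(-34.6° − (-21.2°)) = 0.9728.
Ratio A/B = 0.6481 / 0.9728 = 0.6662.

0.666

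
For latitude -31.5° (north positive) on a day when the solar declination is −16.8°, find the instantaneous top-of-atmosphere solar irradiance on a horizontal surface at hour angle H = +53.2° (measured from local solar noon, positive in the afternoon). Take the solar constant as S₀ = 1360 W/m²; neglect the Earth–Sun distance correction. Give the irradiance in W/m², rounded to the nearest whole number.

With φ = -31.5°, δ = -16.8°, H = 53.20°: sin φ sin δ = 0.1510, cos φ cos δ cos H = 0.4890, so cos θ_z = 0.6400.
Top-of-atmosphere irradiance = S₀ cos θ_z = 1360 × 0.6400 = 870.40 W/m².

870 W/m²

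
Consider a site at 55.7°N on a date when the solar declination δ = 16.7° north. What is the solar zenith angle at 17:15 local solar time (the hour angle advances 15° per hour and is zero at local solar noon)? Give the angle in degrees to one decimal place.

70.0°

Hour angle H = 15° × (17.25 − 12) = 78.75°.
cos θ_z = sin(55.7°) sin(16.7°) + cos(55.7°) cos(16.7°) cos(78.75°) = 0.2374 + 0.1053 = 0.3427.
θ_z = arccos(0.3427) = 69.96°.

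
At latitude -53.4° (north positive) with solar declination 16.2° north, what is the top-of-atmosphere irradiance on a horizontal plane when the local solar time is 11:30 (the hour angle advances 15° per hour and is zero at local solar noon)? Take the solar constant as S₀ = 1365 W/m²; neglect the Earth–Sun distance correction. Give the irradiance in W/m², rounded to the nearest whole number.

Hour angle H = 15° × (11.5 − 12) = -7.50°.
cos θ_z = sin φ sin δ + cos φ cos δ cos H = (-0.8028)(0.2790) + (0.5962)(0.9603)(0.9914) = 0.3436.
Top-of-atmosphere irradiance = S₀ cos θ_z = 1365 × 0.3436 = 469.01 W/m².

469 W/m²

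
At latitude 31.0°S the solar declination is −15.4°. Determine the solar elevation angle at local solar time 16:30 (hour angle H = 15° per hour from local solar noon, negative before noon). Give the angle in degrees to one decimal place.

26.9°

Hour angle H = 15° × (16.5 − 12) = 67.50°.
cos θ_z = sin(-31.0°) sin(-15.4°) + cos(-31.0°) cos(-15.4°) cos(67.50°) = 0.1368 + 0.3162 = 0.4530.
θ_z = arccos(0.4530) = 63.06°, so the elevation is 90° − 63.06° = 26.94°.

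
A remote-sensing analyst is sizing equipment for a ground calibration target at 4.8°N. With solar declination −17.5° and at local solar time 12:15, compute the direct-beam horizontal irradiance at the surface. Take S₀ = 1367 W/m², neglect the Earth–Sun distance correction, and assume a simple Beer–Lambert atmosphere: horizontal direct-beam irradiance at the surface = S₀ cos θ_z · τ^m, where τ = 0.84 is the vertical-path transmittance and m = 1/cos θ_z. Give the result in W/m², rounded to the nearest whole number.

1045 W/m²

Hour angle H = 15° × (12.25 − 12) = 3.75°.
cos θ_z = sin φ sin δ + cos φ cos δ cos H = (0.0837)(-0.3007) + (0.9965)(0.9537)(0.9979) = 0.9232.
Air mass m = 1/cos θ_z = 1/0.9232 = 1.083; τ^m = 0.84^1.083 = 0.8279.
Surface direct beam = 1367 × 0.9232 × 0.8279 = 1044.82 W/m².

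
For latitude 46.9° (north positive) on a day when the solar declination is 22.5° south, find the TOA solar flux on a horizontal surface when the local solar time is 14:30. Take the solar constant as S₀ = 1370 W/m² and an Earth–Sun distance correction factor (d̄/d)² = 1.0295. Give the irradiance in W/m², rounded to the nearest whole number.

312 W/m²

Hour angle H = 15° × (14.5 − 12) = 37.50°.
With φ = 46.9°, δ = -22.5°, H = 37.50°: sin φ sin δ = -0.2794, cos φ cos δ cos H = 0.5008, so cos θ_z = 0.2214.
Top-of-atmosphere irradiance = S₀ (d̄/d)² cos θ_z = 1370 × 1.0295 × 0.2214 = 312.27 W/m².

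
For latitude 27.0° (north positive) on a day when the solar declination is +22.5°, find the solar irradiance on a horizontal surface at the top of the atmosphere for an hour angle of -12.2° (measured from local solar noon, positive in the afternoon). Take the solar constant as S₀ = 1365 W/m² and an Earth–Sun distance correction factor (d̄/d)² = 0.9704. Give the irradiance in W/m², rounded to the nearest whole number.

1296 W/m²

With φ = 27.0°, δ = 22.5°, H = -12.20°: sin φ sin δ = 0.1737, cos φ cos δ cos H = 0.8046, so cos θ_z = 0.9783.
Top-of-atmosphere irradiance = S₀ (d̄/d)² cos θ_z = 1365 × 0.9704 × 0.9783 = 1295.85 W/m².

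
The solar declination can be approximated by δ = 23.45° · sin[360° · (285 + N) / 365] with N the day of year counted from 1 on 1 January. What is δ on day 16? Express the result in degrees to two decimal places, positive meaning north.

360 × (285 + 16) / 365 = 296.877°; sin(296.877°) = -0.8920.
δ = 23.45 × -0.8920 = -20.917° ≈ -20.92°.

-20.92°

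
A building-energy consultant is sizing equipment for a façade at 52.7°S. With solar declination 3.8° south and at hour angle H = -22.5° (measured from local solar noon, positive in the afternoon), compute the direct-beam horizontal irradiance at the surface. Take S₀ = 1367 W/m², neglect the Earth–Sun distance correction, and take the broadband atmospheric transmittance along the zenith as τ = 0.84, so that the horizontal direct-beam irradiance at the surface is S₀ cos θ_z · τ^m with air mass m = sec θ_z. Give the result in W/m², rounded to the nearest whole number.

628 W/m²

cos θ_z = sin φ sin δ + cos φ cos δ cos H = (-0.7955)(-0.0663) + (0.6060)(0.9978)(0.9239) = 0.6114.
Air mass m = 1/cos θ_z = 1/0.6114 = 1.636; τ^m = 0.84^1.636 = 0.7518.
Surface direct beam = 1367 × 0.6114 × 0.7518 = 628.34 W/m².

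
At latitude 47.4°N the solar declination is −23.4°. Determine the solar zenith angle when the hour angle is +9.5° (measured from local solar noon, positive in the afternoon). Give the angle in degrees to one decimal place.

With φ = 47.4°, δ = -23.4°, H = 9.50°: sin φ sin δ = -0.2923, cos φ cos δ cos H = 0.6127, so cos θ_z = 0.3204.
θ_z = arccos(0.3204) = 71.31°.

71.3°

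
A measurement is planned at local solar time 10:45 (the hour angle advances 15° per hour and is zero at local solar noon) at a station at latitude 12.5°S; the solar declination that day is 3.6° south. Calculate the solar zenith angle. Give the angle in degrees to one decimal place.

20.6°

Hour angle H = 15° × (10.75 − 12) = -18.75°.
cos θ_z = sin(-12.5°) sin(-3.6°) + cos(-12.5°) cos(-3.6°) cos(-18.75°) = 0.0136 + 0.9227 = 0.9363.
θ_z = arccos(0.9363) = 20.56°.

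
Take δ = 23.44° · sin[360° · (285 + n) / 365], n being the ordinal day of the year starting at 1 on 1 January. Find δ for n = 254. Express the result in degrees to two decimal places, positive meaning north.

360 × (285 + 254) / 365 = 531.616°; sin(531.616°) = 0.1458.
δ = 23.44 × 0.1458 = 3.418° ≈ +3.42°.

+3.42°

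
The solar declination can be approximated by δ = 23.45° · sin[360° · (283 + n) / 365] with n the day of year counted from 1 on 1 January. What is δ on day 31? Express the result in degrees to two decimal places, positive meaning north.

360 × (283 + 31) / 365 = 309.699°; sin(309.699°) = -0.7694.
δ = 23.45 × -0.7694 = -18.042° ≈ -18.04°.

-18.04°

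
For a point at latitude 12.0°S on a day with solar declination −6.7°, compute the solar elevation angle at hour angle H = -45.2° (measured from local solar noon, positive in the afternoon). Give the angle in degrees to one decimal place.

45.1°

With φ = -12.0°, δ = -6.7°, H = -45.20°: sin φ sin δ = 0.0243, cos φ cos δ cos H = 0.6845, so cos θ_z = 0.7088.
θ_z = arccos(0.7088) = 44.86°, so the elevation is 90° − 44.86° = 45.14°.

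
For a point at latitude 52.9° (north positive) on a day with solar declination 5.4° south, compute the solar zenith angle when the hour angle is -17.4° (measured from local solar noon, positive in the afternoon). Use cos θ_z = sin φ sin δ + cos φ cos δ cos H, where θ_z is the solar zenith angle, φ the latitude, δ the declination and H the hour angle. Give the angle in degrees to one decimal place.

60.1°

cos θ_z = sin φ sin δ + cos φ cos δ cos H = (0.7976)(-0.0941) + (0.6032)(0.9956)(0.9542) = 0.4980.
θ_z = arccos(0.4980) = 60.13°.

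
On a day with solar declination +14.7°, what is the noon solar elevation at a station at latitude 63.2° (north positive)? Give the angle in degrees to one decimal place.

At local solar noon the hour angle is zero, so the elevation is 90° − |φ − δ| = 90° − |63.2° − (14.7°)| = 90° − 48.5° = 41.5°.

41.5°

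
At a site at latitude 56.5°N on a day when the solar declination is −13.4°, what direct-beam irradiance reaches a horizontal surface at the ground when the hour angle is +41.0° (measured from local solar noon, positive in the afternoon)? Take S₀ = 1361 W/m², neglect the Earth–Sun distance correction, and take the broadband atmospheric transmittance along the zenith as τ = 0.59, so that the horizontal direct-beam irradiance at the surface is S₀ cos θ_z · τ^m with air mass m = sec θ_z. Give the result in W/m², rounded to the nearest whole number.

cos θ_z = sin φ sin δ + cos φ cos δ cos H = (0.8339)(-0.2317) + (0.5519)(0.9728)(0.7547) = 0.2120.
Air mass m = 1/cos θ_z = 1/0.2120 = 4.717; τ^m = 0.59^4.717 = 0.0830.
Surface direct beam = 1361 × 0.2120 × 0.0830 = 23.95 W/m².

24 W/m²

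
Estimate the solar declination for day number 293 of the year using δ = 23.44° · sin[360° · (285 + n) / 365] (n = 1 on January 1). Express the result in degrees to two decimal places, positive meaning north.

-11.75°

360 × (285 + 293) / 365 = 570.082°; sin(570.082°) = -0.5012.
δ = 23.44 × -0.5012 = -11.748° ≈ -11.75°.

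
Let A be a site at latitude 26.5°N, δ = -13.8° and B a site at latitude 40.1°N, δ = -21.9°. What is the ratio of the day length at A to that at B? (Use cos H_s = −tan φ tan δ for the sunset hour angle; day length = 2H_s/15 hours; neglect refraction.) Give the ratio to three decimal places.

A: H_s = arccos(−tan 26.5° · tan -13.8°) = 82.97°, so 2H_s/15 = 11.0627 h.
B: H_s = arccos(−tan 40.1° · tan -21.9°) = 70.21°, so 2H_s/15 = 9.3613 h.
Ratio A/B = 11.0627 / 9.3613 = 1.1817.

1.182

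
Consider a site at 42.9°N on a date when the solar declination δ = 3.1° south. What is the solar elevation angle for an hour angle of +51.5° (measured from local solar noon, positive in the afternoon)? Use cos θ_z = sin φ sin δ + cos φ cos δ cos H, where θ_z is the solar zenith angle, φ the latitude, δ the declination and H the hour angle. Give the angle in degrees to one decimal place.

24.7°

cos θ_z = sin φ sin δ + cos φ cos δ cos H = (0.6807)(-0.0541) + (0.7325)(0.9985)(0.6225) = 0.4185.
θ_z = arccos(0.4185) = 65.26°, so the elevation is 90° − 65.26° = 24.74°.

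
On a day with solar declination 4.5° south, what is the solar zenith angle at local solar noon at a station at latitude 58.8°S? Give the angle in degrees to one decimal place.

At local solar noon the hour angle is zero, so the zenith angle is |φ − δ| = |-58.8° − (-4.5°)| = 54.3°.

54.3°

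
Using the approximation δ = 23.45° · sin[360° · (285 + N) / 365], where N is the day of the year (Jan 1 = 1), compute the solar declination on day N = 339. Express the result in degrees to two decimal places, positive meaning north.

360 × (285 + 339) / 365 = 615.452°; sin(615.452°) = -0.9679.
δ = 23.45 × -0.9679 = -22.697° ≈ -22.70°.

-22.70°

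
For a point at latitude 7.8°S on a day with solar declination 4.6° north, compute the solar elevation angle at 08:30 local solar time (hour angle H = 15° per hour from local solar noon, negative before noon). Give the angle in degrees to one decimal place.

36.2°

Hour angle H = 15° × (8.5 − 12) = -52.50°.
cos θ_z = sin(-7.8°) sin(4.6°) + cos(-7.8°) cos(4.6°) cos(-52.50°) = -0.0109 + 0.6012 = 0.5903.
θ_z = arccos(0.5903) = 53.82°, so the elevation is 90° − 53.82° = 36.18°.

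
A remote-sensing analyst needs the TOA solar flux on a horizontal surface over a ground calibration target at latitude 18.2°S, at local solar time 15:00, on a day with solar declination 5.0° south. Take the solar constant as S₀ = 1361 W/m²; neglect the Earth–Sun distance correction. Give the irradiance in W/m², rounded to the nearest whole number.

948 W/m²

Hour angle H = 15° × (15 − 12) = 45.00°.
cos θ_z = sin(-18.2°) sin(-5.0°) + cos(-18.2°) cos(-5.0°) cos(45.00°) = 0.0272 + 0.6692 = 0.6964.
Top-of-atmosphere irradiance = S₀ cos θ_z = 1361 × 0.6964 = 947.80 W/m².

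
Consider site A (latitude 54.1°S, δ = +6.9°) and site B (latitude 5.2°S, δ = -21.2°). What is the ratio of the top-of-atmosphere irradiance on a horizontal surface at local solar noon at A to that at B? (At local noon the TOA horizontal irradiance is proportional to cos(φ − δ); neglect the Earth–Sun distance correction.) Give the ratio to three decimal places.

0.504

A: cos θ_z = cos(-54.1° − (6.9°)) = 0.4848.
B: cos θ_z = cos(-5.2° − (-21.2°)) = 0.9613.
Ratio A/B = 0.4848 / 0.9613 = 0.5043.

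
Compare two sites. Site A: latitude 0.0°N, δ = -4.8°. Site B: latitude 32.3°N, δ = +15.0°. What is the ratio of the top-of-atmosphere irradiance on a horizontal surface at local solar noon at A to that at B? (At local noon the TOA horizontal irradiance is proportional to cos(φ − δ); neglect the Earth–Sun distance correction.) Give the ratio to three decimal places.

1.044

A: cos θ_z = cos(0.0° − (-4.8°)) = 0.9965.
B: cos θ_z = cos(32.3° − (15.0°)) = 0.9548.
Ratio A/B = 0.9965 / 0.9548 = 1.0437.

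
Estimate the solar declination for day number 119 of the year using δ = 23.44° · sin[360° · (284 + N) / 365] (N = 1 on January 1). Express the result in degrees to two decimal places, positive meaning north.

+14.26°

360 × (284 + 119) / 365 = 397.479°; sin(397.479°) = 0.6085.
δ = 23.44 × 0.6085 = 14.263° ≈ +14.26°.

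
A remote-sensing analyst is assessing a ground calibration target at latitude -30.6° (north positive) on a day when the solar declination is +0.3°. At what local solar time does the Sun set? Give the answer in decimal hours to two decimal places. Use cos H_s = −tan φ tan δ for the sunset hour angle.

cos H_s = −tan(-30.6°) · tan(0.3°) = 0.0031, so H_s = arccos(0.0031) = 89.82°.
Sunset is at 12 + H_s/15 = 12 + 5.988 = 17.988 h local solar time.

17.99 h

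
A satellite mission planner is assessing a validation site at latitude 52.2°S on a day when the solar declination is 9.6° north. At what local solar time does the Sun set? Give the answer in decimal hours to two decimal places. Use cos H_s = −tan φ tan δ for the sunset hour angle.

−tan φ tan δ = −(-1.2892)(0.1691) = 0.2180; H_s = arccos(0.2180) = 77.41°.
Sunset is at 12 + H_s/15 = 12 + 5.161 = 17.161 h local solar time.

17.16 h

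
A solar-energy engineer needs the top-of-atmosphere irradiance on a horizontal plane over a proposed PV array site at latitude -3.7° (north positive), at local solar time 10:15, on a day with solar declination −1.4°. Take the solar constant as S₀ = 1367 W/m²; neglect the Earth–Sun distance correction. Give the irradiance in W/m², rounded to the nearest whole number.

1225 W/m²

Hour angle H = 15° × (10.25 − 12) = -26.25°.
cos θ_z = sin(-3.7°) sin(-1.4°) + cos(-3.7°) cos(-1.4°) cos(-26.25°) = 0.0016 + 0.8947 = 0.8963.
Top-of-atmosphere irradiance = S₀ cos θ_z = 1367 × 0.8963 = 1225.24 W/m².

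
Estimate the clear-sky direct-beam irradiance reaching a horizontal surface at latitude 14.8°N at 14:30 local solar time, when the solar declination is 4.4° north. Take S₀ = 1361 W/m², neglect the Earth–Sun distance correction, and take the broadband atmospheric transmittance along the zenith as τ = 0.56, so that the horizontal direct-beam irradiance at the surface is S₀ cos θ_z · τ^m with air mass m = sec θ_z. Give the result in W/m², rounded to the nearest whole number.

Hour angle H = 15° × (14.5 − 12) = 37.50°.
With φ = 14.8°, δ = 4.4°, H = 37.50°: sin φ sin δ = 0.0196, cos φ cos δ cos H = 0.7648, so cos θ_z = 0.7844.
Air mass m = 1/cos θ_z = 1/0.7844 = 1.275; τ^m = 0.56^1.275 = 0.4775.
Surface direct beam = 1361 × 0.7844 × 0.4775 = 509.76 W/m².

510 W/m²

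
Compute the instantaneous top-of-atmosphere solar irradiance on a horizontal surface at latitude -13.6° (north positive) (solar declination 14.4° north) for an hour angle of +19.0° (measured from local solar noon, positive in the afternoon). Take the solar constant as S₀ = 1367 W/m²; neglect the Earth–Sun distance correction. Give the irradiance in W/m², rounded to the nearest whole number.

1137 W/m²

With φ = -13.6°, δ = 14.4°, H = 19.00°: sin φ sin δ = -0.0585, cos φ cos δ cos H = 0.8901, so cos θ_z = 0.8316.
Top-of-atmosphere irradiance = S₀ cos θ_z = 1367 × 0.8316 = 1136.80 W/m².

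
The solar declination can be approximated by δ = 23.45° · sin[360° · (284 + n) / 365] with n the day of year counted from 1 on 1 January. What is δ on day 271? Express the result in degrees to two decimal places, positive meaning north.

-3.02°

360 × (284 + 271) / 365 = 547.397°; sin(547.397°) = -0.1287.
δ = 23.45 × -0.1287 = -3.018° ≈ -3.02°.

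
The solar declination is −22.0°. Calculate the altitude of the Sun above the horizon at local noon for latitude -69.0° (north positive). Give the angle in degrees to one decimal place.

At local solar noon the hour angle is zero, so the elevation is 90° − |φ − δ| = 90° − |-69.0° − (-22.0°)| = 90° − 47.0° = 43.0°.

43.0°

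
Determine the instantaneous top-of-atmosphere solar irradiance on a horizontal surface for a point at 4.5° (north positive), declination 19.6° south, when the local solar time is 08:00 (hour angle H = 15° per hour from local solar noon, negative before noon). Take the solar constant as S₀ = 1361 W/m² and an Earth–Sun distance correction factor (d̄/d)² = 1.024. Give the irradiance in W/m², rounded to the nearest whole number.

Hour angle H = 15° × (8 − 12) = -60.00°.
cos θ_z = sin(4.5°) sin(-19.6°) + cos(4.5°) cos(-19.6°) cos(-60.00°) = -0.0263 + 0.4696 = 0.4433.
Top-of-atmosphere irradiance = S₀ (d̄/d)² cos θ_z = 1361 × 1.024 × 0.4433 = 617.81 W/m².

618 W/m²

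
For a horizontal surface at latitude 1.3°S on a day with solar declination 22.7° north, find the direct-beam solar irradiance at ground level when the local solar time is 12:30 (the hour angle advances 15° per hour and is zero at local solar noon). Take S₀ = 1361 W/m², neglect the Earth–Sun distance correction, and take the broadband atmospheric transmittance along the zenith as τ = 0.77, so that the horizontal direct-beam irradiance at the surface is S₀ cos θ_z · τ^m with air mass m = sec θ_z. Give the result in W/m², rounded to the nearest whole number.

924 W/m²

Hour angle H = 15° × (12.5 − 12) = 7.50°.
cos θ_z = sin(-1.3°) sin(22.7°) + cos(-1.3°) cos(22.7°) cos(7.50°) = -0.0088 + 0.9144 = 0.9056.
Air mass m = 1/cos θ_z = 1/0.9056 = 1.104; τ^m = 0.77^1.104 = 0.7494.
Surface direct beam = 1361 × 0.9056 × 0.7494 = 923.65 W/m².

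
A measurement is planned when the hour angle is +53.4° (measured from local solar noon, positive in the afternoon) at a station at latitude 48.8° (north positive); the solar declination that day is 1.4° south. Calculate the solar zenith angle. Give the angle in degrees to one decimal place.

cos θ_z = sin(48.8°) sin(-1.4°) + cos(48.8°) cos(-1.4°) cos(53.40°) = -0.0184 + 0.3926 = 0.3742.
θ_z = arccos(0.3742) = 68.03°.

68.0°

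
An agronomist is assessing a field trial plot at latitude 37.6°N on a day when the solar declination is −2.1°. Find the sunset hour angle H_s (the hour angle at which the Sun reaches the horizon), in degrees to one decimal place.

cos H_s = −tan(37.6°) · tan(-2.1°) = 0.0282, so H_s = arccos(0.0282) = 88.38°.

88.4°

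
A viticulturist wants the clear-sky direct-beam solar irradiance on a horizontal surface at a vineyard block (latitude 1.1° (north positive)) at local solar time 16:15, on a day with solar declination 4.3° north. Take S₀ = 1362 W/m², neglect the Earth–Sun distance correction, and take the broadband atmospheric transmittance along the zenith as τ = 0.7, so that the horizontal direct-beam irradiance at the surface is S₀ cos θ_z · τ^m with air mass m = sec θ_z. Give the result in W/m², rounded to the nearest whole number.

Hour angle H = 15° × (16.25 − 12) = 63.75°.
With φ = 1.1°, δ = 4.3°, H = 63.75°: sin φ sin δ = 0.0014, cos φ cos δ cos H = 0.4410, so cos θ_z = 0.4424.
Air mass m = 1/cos θ_z = 1/0.4424 = 2.260; τ^m = 0.7^2.260 = 0.4466.
Surface direct beam = 1362 × 0.4424 × 0.4466 = 269.10 W/m².

269 W/m²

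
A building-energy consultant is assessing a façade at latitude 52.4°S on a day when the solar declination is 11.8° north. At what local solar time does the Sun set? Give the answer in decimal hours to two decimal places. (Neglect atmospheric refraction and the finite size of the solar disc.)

−tan φ tan δ = −(-1.2985)(0.2089) = 0.2713; H_s = arccos(0.2713) = 74.26°.
Sunset is at 12 + H_s/15 = 12 + 4.951 = 16.951 h local solar time.

16.95 h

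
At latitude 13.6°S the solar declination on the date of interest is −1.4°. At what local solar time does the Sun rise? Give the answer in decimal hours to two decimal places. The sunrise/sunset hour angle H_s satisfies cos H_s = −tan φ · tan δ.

5.98 h

cos H_s = −tan(-13.6°) · tan(-1.4°) = -0.0059, so H_s = arccos(-0.0059) = 90.34°.
Sunrise is at 12 − H_s/15 = 12 − 6.023 = 5.977 h local solar time.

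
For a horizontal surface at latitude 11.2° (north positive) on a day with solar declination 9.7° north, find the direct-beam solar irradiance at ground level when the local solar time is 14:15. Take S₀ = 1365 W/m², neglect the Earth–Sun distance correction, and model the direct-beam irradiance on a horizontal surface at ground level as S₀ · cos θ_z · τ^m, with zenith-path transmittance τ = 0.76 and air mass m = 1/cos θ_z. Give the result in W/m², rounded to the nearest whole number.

823 W/m²

Hour angle H = 15° × (14.25 − 12) = 33.75°.
With φ = 11.2°, δ = 9.7°, H = 33.75°: sin φ sin δ = 0.0327, cos φ cos δ cos H = 0.8040, so cos θ_z = 0.8367.
Air mass m = 1/cos θ_z = 1/0.8367 = 1.195; τ^m = 0.76^1.195 = 0.7204.
Surface direct beam = 1365 × 0.8367 × 0.7204 = 822.77 W/m².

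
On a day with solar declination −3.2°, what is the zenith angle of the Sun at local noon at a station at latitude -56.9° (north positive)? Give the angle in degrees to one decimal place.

53.7°

At local solar noon the hour angle is zero, so the zenith angle is |φ − δ| = |-56.9° − (-3.2°)| = 53.7°.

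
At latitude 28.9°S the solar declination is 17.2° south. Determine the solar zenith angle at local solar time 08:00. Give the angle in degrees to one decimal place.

55.9°

Hour angle H = 15° × (8 − 12) = -60.00°.
cos θ_z = sin(-28.9°) sin(-17.2°) + cos(-28.9°) cos(-17.2°) cos(-60.00°) = 0.1429 + 0.4182 = 0.5611.
θ_z = arccos(0.5611) = 55.87°.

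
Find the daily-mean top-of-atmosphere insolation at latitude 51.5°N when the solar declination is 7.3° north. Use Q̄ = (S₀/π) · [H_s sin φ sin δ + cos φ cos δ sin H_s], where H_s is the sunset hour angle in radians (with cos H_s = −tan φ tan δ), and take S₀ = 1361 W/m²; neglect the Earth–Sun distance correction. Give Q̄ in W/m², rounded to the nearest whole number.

The sunset hour angle satisfies cos H_s = −tan φ tan δ = -0.1610, giving H_s = 99.26°. In radians, H_s = 1.7324.
H_s sin φ sin δ = 1.7324 × 0.7826 × 0.1271 = 0.1723.
cos φ cos δ sin H_s = 0.6225 × 0.9919 × 0.9870 = 0.6094.
Q̄ = (1361/π) × (0.1723 + 0.6094) = 433.22 × 0.7817 = 338.65 W/m².

339 W/m²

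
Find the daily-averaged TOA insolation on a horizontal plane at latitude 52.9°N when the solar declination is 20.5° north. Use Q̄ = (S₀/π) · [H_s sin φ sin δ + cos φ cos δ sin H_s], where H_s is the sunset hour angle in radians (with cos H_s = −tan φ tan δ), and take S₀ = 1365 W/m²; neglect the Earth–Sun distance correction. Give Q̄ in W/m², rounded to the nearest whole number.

467 W/m²

The sunset hour angle satisfies cos H_s = −tan φ tan δ = -0.4944, giving H_s = 119.63°. In radians, H_s = 2.0879.
H_s sin φ sin δ = 2.0879 × 0.7976 × 0.3502 = 0.5832.
cos φ cos δ sin H_s = 0.6032 × 0.9367 × 0.8693 = 0.4912.
Q̄ = (1365/π) × (0.5832 + 0.4912) = 434.49 × 1.0744 = 466.82 W/m².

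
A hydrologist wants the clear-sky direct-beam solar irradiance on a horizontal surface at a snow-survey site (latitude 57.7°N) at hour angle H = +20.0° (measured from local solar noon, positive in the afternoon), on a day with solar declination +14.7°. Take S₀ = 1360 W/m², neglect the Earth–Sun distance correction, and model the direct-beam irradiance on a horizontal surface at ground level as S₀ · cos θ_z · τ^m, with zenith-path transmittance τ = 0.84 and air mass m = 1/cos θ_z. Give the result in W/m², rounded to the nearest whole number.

cos θ_z = sin(57.7°) sin(14.7°) + cos(57.7°) cos(14.7°) cos(20.00°) = 0.2145 + 0.4857 = 0.7002.
Air mass m = 1/cos θ_z = 1/0.7002 = 1.428; τ^m = 0.84^1.428 = 0.7796.
Surface direct beam = 1360 × 0.7002 × 0.7796 = 742.39 W/m².

742 W/m²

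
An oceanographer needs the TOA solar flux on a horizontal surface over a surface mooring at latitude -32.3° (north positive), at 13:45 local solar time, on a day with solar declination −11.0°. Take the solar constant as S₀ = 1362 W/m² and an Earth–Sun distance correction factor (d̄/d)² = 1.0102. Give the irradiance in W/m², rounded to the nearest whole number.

Hour angle H = 15° × (13.75 − 12) = 26.25°.
cos θ_z = sin φ sin δ + cos φ cos δ cos H = (-0.5344)(-0.1908) + (0.8453)(0.9816)(0.8969) = 0.8462.
Top-of-atmosphere irradiance = S₀ (d̄/d)² cos θ_z = 1362 × 1.0102 × 0.8462 = 1164.28 W/m².

1164 W/m²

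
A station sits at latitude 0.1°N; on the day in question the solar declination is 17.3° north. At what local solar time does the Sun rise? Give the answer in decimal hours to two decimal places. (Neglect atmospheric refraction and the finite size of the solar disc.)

−tan φ tan δ = −(0.0017)(0.3115) = -0.0005; H_s = arccos(-0.0005) = 90.03°.
Sunrise is at 12 − H_s/15 = 12 − 6.002 = 5.998 h local solar time.

6.00 h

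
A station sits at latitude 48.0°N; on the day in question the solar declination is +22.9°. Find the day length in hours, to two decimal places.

15.73 hours

cos H_s = −tan(48.0°) · tan(22.9°) = -0.4691, so H_s = arccos(-0.4691) = 117.98°.
Day length = 2 H_s / 15° h⁻¹ = 235.96° / 15 = 15.731 h.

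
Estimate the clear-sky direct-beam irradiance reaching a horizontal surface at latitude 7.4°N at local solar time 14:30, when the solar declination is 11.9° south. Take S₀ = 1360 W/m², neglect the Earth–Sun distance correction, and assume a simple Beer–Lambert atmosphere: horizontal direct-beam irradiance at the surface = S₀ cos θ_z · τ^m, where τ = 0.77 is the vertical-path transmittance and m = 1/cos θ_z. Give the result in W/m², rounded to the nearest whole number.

711 W/m²

Hour angle H = 15° × (14.5 − 12) = 37.50°.
With φ = 7.4°, δ = -11.9°, H = 37.50°: sin φ sin δ = -0.0266, cos φ cos δ cos H = 0.7698, so cos θ_z = 0.7432.
Air mass m = 1/cos θ_z = 1/0.7432 = 1.346; τ^m = 0.77^1.346 = 0.7034.
Surface direct beam = 1360 × 0.7432 × 0.7034 = 710.96 W/m².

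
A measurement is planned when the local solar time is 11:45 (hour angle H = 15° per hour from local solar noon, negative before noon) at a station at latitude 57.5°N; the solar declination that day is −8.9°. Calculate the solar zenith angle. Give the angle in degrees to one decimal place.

Hour angle H = 15° × (11.75 − 12) = -3.75°.
With φ = 57.5°, δ = -8.9°, H = -3.75°: sin φ sin δ = -0.1305, cos φ cos δ cos H = 0.5297, so cos θ_z = 0.3992.
θ_z = arccos(0.3992) = 66.47°.

66.5°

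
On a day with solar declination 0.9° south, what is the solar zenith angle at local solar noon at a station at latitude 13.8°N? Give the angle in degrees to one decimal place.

14.7°

At local solar noon the hour angle is zero, so the zenith angle is |φ − δ| = |13.8° − (-0.9°)| = 14.7°.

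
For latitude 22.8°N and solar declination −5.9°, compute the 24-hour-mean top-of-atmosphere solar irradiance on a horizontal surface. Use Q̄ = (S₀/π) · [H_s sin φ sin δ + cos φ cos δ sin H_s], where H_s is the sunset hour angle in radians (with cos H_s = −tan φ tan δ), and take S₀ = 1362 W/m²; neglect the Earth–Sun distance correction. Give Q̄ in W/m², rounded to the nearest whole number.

−tan φ tan δ = −(0.4204)(-0.1033) = 0.0434; H_s = arccos(0.0434) = 87.51°. In radians, H_s = 1.5273.
H_s sin φ sin δ = 1.5273 × 0.3875 × -0.1028 = -0.0608.
cos φ cos δ sin H_s = 0.9219 × 0.9947 × 0.9991 = 0.9162.
Q̄ = (1362/π) × (-0.0608 + 0.9162) = 433.54 × 0.8554 = 370.85 W/m².

371 W/m²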